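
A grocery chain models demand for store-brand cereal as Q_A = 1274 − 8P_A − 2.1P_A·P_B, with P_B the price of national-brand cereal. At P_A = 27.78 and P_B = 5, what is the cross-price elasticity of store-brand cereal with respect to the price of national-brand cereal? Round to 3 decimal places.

-0.384

At P_A = 27.78 and P_B = 5: Q_A = 760.07.
∂Q_A/∂P_B = -2.1P_A = -2.1(27.78) = -58.3380.
ε = (∂Q_A/∂P_B)(P_B/Q_A) = -58.3380 × (5/760.07) ≈ -0.384.
ε < 0: complements.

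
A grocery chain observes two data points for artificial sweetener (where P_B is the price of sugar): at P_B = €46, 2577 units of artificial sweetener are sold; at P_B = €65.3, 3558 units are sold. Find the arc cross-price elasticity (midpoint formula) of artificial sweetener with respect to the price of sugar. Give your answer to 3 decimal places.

ΔQ_A = 3558 − 2577 = 981; ΔP_B = 65.3 − 46 = 19.3.
Midpoints: Q̄_A = 3067.5, P̄_B = 55.65.
ε = (ΔQ_A/Q̄_A)/(ΔP_B/P̄_B) = (981/3067.5)/(19.3/55.65) ≈ 0.922.

0.922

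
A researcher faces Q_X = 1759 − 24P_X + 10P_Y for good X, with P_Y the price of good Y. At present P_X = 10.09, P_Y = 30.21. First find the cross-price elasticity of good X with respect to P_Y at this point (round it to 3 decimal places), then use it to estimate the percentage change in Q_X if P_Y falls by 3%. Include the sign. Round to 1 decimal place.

At P_X = 10.09, P_Y = 30.21: Q_X = 1818.94.
∂Q_X/∂P_Y = 10.
ε = (∂Q_X/∂P_Y)(P_Y/Q_X) = 10.0000 × 30.21/1818.94 ≈ 0.166.
%ΔQ_X ≈ ε × %ΔP_Y = 0.166 × (-3%) = -0.5%.

-0.5%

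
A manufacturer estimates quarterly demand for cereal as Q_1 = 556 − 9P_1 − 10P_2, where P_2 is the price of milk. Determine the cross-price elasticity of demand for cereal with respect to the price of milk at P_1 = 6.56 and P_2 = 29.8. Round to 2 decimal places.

-1.50

At P_1 = 6.56 and P_2 = 29.8: Q_1 = 198.96.
∂Q_1/∂P_2 = -10.
ε = (∂Q_1/∂P_2)(P_2/Q_1) = -10 × (29.8/198.96) ≈ -1.50.
Since ε < 0, cereal and milk are complements.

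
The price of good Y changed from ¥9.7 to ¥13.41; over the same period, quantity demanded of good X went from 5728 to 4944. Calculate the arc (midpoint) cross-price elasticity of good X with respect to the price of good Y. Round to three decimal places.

ΔQ_X = 4944 − 5728 = -784; ΔP_Y = 13.41 − 9.7 = 3.71.
Midpoints: Q̄_X = 5336.0, P̄_Y = 11.55.
ε = (ΔQ_X/Q̄_X)/(ΔP_Y/P̄_Y) = (-784/5336.0)/(3.71/11.55) ≈ -0.458.
ε < 0: good X and good Y are complements.

-0.458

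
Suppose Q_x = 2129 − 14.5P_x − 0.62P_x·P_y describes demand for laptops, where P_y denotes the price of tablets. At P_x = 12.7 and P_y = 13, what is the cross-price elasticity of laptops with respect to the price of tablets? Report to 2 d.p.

-0.06

At P_x = 12.7 and P_y = 13: Q_x = 1842.488.
∂Q_x/∂P_y = -0.62P_x = -0.62(12.7) = -7.8740.
ε = (∂Q_x/∂P_y)(P_y/Q_x) = -7.8740 × (13/1842.488) ≈ -0.06.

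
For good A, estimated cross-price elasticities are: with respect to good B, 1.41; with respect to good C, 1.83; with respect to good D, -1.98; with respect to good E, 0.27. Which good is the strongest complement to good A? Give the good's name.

Complements have ε < 0. The most negative value is -1.98 (good D).

good D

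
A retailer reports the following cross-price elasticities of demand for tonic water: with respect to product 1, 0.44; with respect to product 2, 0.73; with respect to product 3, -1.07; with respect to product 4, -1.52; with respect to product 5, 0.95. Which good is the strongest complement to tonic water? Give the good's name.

product 4

Complements have ε < 0. The most negative value is -1.52 (product 4).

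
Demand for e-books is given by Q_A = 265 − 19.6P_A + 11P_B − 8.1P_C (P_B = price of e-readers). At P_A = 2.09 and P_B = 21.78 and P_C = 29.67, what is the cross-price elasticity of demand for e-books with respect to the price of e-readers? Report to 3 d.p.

1.073

At P_A = 2.09 and P_B = 21.78 and P_C = 29.67: Q_A = 223.289.
∂Q_A/∂P_B = 11.
ε = (∂Q_A/∂P_B)(P_B/Q_A) = 11 × (21.78/223.289) ≈ 1.073.
Since ε > 0, e-books and e-readers are substitutes.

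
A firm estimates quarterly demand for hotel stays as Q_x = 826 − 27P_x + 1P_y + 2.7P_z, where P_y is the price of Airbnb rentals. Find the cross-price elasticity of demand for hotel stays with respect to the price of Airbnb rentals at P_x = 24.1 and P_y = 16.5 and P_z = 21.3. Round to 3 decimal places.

At P_x = 24.1 and P_y = 16.5 and P_z = 21.3: Q_x = 249.31.
∂Q_x/∂P_y = 1.
ε = (∂Q_x/∂P_y)(P_y/Q_x) = 1 × (16.5/249.31) ≈ 0.066.

0.066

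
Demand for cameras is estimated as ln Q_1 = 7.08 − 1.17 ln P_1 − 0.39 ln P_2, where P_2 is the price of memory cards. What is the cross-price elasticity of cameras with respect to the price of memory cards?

-0.39

In a log-linear (constant-elasticity) demand function, the coefficient on ln P_2 is the cross-price elasticity.
ε = -0.39. Negative, so cameras and memory cards are complements.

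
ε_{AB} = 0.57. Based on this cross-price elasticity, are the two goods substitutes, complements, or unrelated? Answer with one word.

substitutes

ε = 0.57 > 0, so a higher price of good B raises demand for good A: substitutes.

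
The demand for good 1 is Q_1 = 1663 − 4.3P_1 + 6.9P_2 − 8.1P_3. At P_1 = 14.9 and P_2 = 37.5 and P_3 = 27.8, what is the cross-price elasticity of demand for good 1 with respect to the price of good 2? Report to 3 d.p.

At P_1 = 14.9 and P_2 = 37.5 and P_3 = 27.8: Q_1 = 1632.5.
∂Q_1/∂P_2 = 6.9.
ε = (∂Q_1/∂P_2)(P_2/Q_1) = 6.9 × (37.5/1632.5) ≈ 0.158.
Since ε > 0, good 1 and good 2 are substitutes.

0.158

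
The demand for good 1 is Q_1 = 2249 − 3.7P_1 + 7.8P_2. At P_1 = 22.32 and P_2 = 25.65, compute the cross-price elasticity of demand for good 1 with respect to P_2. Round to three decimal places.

0.085

At P_1 = 22.32 and P_2 = 25.65: Q_1 = 2366.486.
∂Q_1/∂P_2 = 7.8.
ε = (∂Q_1/∂P_2)(P_2/Q_1) = 7.8 × (25.65/2366.486) ≈ 0.085.
Since ε > 0, good 1 and good 2 are substitutes.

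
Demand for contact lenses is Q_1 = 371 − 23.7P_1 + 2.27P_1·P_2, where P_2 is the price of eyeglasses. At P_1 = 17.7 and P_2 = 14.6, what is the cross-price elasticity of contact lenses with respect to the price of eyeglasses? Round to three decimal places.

At P_1 = 17.7 and P_2 = 14.6: Q_1 = 538.123.
∂Q_1/∂P_2 = 2.27P_1 = 2.27(17.7) = 40.1790.
ε = (∂Q_1/∂P_2)(P_2/Q_1) = 40.1790 × (14.6/538.123) ≈ 1.090.
ε > 0: substitutes.

1.090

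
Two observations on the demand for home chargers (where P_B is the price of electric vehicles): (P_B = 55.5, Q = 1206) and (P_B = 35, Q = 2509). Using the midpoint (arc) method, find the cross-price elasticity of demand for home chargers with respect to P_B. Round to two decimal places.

-1.55

ΔQ_A = 2509 − 1206 = 1303; ΔP_B = 35 − 55.5 = -20.5.
Midpoints: Q̄_A = 1857.5, P̄_B = 45.25.
ε = (ΔQ_A/Q̄_A)/(ΔP_B/P̄_B) = (1303/1857.5)/(-20.5/45.25) ≈ -1.55.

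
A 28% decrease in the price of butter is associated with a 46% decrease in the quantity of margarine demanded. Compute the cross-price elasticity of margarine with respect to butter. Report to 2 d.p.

ε = (%ΔQ of margarine) / (%ΔP of butter) = (-46%) / (-28%) ≈ 1.64.
Positive cross-price elasticity: substitutes.

1.64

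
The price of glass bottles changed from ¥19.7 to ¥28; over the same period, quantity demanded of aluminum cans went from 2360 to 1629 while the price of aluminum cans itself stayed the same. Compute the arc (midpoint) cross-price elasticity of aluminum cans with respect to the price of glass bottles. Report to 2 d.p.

ΔQ_A = 1629 − 2360 = -731; ΔP_B = 28 − 19.7 = 8.3.
Midpoints: Q̄_A = 1994.5, P̄_B = 23.85.
ε = (ΔQ_A/Q̄_A)/(ΔP_B/P̄_B) = (-731/1994.5)/(8.3/23.85) ≈ -1.05.

-1.05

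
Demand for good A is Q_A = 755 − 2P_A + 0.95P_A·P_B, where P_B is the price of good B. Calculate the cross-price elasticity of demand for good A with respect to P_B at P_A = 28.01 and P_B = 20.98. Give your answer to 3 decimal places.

At P_A = 28.01 and P_B = 20.98: Q_A = 1257.247.
∂Q_A/∂P_B = 0.95P_A = 0.95(28.01) = 26.6095.
ε = (∂Q_A/∂P_B)(P_B/Q_A) = 26.6095 × (20.98/1257.247) ≈ 0.444.

0.444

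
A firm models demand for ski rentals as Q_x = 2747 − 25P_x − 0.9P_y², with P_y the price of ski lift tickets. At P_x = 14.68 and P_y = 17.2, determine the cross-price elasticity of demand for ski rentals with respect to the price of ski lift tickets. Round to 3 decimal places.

-0.252

At P_x = 14.68 and P_y = 17.2: Q_x = 2113.744.
∂Q_x/∂P_y = -1.8P_y = -1.8(17.2) = -30.9600.
ε = (∂Q_x/∂P_y)(P_y/Q_x) = -30.9600 × (17.2/2113.744) ≈ -0.252.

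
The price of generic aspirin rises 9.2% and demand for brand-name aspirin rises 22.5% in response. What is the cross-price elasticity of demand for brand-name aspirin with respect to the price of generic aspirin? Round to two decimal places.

ε = (%ΔQ of brand-name aspirin) / (%ΔP of generic aspirin) = (22.5%) / (9.2%) ≈ 2.45.
Positive cross-price elasticity: substitutes.

2.45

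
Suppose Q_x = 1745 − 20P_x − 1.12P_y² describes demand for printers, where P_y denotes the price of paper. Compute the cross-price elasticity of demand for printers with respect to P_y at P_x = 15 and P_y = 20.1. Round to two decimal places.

-0.91

At P_x = 15 and P_y = 20.1: Q_x = 992.509.
∂Q_x/∂P_y = -2.24P_y = -2.24(20.1) = -45.0240.
ε = (∂Q_x/∂P_y)(P_y/Q_x) = -45.0240 × (20.1/992.509) ≈ -0.91.
ε < 0: complements.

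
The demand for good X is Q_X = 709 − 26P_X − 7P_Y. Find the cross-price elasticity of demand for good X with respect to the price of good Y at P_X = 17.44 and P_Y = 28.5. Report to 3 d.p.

At P_X = 17.44 and P_Y = 28.5: Q_X = 56.06.
∂Q_X/∂P_Y = -7.
ε = (∂Q_X/∂P_Y)(P_Y/Q_X) = -7 × (28.5/56.06) ≈ -3.559.

-3.559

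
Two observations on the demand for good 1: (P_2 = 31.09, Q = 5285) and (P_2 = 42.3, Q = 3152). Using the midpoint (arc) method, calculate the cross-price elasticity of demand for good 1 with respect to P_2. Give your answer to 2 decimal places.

-1.66

ΔQ_1 = 3152 − 5285 = -2133; ΔP_2 = 42.3 − 31.09 = 11.21.
Midpoints: Q̄_1 = 4218.5, P̄_2 = 36.70.
ε = (ΔQ_1/Q̄_1)/(ΔP_2/P̄_2) = (-2133/4218.5)/(11.21/36.70) ≈ -1.66.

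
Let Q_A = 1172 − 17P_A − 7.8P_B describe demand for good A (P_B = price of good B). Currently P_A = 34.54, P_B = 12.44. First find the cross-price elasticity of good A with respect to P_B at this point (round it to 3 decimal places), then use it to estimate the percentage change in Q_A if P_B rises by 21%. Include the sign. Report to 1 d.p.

-4.2%

At P_A = 34.54, P_B = 12.44: Q_A = 487.788.
∂Q_A/∂P_B = -7.8.
ε = (∂Q_A/∂P_B)(P_B/Q_A) = -7.8000 × 12.44/487.788 ≈ -0.199.
%ΔQ_A ≈ ε × %ΔP_B = -0.199 × (21%) = -4.2%.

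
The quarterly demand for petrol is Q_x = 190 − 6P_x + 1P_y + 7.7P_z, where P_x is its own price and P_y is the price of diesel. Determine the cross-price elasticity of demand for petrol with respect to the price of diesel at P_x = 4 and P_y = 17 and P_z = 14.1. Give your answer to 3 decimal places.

0.058

At P_x = 4 and P_y = 17 and P_z = 14.1: Q_x = 291.57.
∂Q_x/∂P_y = 1.
ε = (∂Q_x/∂P_y)(P_y/Q_x) = 1 × (17/291.57) ≈ 0.058.
Since ε > 0, petrol and diesel are substitutes.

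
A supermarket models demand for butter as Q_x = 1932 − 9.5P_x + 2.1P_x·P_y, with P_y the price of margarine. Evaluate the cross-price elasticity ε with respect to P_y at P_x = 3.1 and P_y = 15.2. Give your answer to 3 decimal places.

At P_x = 3.1 and P_y = 15.2: Q_x = 2001.502.
∂Q_x/∂P_y = 2.1P_x = 2.1(3.1) = 6.5100.
ε = (∂Q_x/∂P_y)(P_y/Q_x) = 6.5100 × (15.2/2001.502) ≈ 0.049.

0.049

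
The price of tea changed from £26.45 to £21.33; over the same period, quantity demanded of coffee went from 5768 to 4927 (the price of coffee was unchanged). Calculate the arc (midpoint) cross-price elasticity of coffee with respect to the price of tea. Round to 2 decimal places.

ΔQ_A = 4927 − 5768 = -841; ΔP_B = 21.33 − 26.45 = -5.12.
Midpoints: Q̄_A = 5347.5, P̄_B = 23.89.
ε = (ΔQ_A/Q̄_A)/(ΔP_B/P̄_B) = (-841/5347.5)/(-5.12/23.89) ≈ 0.73.

0.73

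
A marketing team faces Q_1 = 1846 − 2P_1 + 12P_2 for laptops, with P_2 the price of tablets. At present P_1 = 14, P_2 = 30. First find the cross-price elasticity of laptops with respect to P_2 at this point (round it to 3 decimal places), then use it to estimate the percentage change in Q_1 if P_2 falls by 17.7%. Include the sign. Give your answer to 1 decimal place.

-2.9%

At P_1 = 14, P_2 = 30: Q_1 = 2178.
∂Q_1/∂P_2 = 12.
ε = (∂Q_1/∂P_2)(P_2/Q_1) = 12.0000 × 30/2178 ≈ 0.165.
%ΔQ_1 ≈ ε × %ΔP_2 = 0.165 × (-17.7%) = -2.9%.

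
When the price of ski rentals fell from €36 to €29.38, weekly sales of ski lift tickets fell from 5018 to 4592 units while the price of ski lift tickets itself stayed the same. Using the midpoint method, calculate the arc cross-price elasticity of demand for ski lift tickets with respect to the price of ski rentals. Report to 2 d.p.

0.44

ΔQ_A = 4592 − 5018 = -426; ΔP_B = 29.38 − 36 = -6.62.
Midpoints: Q̄_A = 4805.0, P̄_B = 32.69.
ε = (ΔQ_A/Q̄_A)/(ΔP_B/P̄_B) = (-426/4805.0)/(-6.62/32.69) ≈ 0.44.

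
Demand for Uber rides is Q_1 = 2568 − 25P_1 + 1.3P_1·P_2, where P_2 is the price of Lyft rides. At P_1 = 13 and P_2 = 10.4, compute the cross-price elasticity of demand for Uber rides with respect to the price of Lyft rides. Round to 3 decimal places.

At P_1 = 13 and P_2 = 10.4: Q_1 = 2418.76.
∂Q_1/∂P_2 = 1.3P_1 = 1.3(13) = 16.9000.
ε = (∂Q_1/∂P_2)(P_2/Q_1) = 16.9000 × (10.4/2418.76) ≈ 0.073.
ε > 0: substitutes.

0.073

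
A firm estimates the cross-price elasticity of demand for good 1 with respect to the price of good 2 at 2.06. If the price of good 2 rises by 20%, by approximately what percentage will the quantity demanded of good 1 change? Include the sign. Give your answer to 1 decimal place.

%ΔQ ≈ ε × %ΔP of good 2 = 2.06 × (20%) = 41.2%.

41.2%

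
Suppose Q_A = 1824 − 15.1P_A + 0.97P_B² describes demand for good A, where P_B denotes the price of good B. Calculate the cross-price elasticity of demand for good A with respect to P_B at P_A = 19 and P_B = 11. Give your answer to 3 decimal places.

0.142

At P_A = 19 and P_B = 11: Q_A = 1654.47.
∂Q_A/∂P_B = 1.94P_B = 1.94(11) = 21.3400.
ε = (∂Q_A/∂P_B)(P_B/Q_A) = 21.3400 × (11/1654.47) ≈ 0.142.
ε > 0: substitutes.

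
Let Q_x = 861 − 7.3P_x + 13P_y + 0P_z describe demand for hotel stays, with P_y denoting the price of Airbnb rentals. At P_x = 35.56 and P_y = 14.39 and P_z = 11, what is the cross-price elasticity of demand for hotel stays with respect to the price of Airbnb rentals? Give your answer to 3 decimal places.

0.237

At P_x = 35.56 and P_y = 14.39 and P_z = 11: Q_x = 788.482.
∂Q_x/∂P_y = 13.
ε = (∂Q_x/∂P_y)(P_y/Q_x) = 13 × (14.39/788.482) ≈ 0.237.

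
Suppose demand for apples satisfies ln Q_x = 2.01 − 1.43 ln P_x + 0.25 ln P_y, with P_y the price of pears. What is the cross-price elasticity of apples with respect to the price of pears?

In a log-linear (constant-elasticity) demand function, the coefficient on ln P_y is the cross-price elasticity.
ε = 0.25. Positive, so apples and pears are substitutes.

0.25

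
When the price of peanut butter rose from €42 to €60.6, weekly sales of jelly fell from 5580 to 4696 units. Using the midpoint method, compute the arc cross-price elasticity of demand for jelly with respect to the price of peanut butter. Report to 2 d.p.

-0.47

ΔQ_A = 4696 − 5580 = -884; ΔP_B = 60.6 − 42 = 18.6.
Midpoints: Q̄_A = 5138.0, P̄_B = 51.30.
ε = (ΔQ_A/Q̄_A)/(ΔP_B/P̄_B) = (-884/5138.0)/(18.6/51.30) ≈ -0.47.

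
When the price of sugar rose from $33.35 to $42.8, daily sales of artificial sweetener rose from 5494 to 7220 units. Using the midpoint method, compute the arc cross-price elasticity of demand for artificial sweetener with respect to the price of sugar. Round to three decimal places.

1.094

ΔQ_A = 7220 − 5494 = 1726; ΔP_B = 42.8 − 33.35 = 9.45.
Midpoints: Q̄_A = 6357.0, P̄_B = 38.08.
ε = (ΔQ_A/Q̄_A)/(ΔP_B/P̄_B) = (1726/6357.0)/(9.45/38.08) ≈ 1.094.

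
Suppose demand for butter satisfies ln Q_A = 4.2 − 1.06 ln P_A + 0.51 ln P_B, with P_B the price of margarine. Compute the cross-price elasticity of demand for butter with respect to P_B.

0.51

In a log-linear (constant-elasticity) demand function, the coefficient on ln P_B is the cross-price elasticity.
ε = 0.51. Positive, so butter and margarine are substitutes.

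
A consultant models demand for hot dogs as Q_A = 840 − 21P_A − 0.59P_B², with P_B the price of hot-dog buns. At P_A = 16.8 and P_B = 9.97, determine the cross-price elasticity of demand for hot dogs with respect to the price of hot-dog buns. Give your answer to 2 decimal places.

-0.27

At P_A = 16.8 and P_B = 9.97: Q_A = 428.553.
∂Q_A/∂P_B = -1.18P_B = -1.18(9.97) = -11.7646.
ε = (∂Q_A/∂P_B)(P_B/Q_A) = -11.7646 × (9.97/428.553) ≈ -0.27.
ε < 0: complements.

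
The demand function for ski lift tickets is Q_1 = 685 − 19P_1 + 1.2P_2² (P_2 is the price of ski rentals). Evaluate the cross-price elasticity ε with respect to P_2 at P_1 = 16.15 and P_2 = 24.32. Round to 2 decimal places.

1.30

At P_1 = 16.15 and P_2 = 24.32: Q_1 = 1087.905.
∂Q_1/∂P_2 = 2.4P_2 = 2.4(24.32) = 58.3680.
ε = (∂Q_1/∂P_2)(P_2/Q_1) = 58.3680 × (24.32/1087.905) ≈ 1.30.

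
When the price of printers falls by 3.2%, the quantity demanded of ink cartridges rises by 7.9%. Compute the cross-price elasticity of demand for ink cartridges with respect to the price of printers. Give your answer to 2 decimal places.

-2.47

ε = (%ΔQ of ink cartridges) / (%ΔP of printers) = (7.9%) / (-3.2%) ≈ -2.47.
Negative cross-price elasticity: complements.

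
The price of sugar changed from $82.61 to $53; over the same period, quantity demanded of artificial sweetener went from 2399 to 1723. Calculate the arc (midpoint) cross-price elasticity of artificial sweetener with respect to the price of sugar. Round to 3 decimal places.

0.751

ΔQ_A = 1723 − 2399 = -676; ΔP_B = 53 − 82.61 = -29.61.
Midpoints: Q̄_A = 2061.0, P̄_B = 67.81.
ε = (ΔQ_A/Q̄_A)/(ΔP_B/P̄_B) = (-676/2061.0)/(-29.61/67.81) ≈ 0.751.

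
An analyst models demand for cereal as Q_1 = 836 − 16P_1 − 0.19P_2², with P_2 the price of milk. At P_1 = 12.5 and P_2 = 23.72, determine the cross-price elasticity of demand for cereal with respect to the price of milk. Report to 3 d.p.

-0.404

At P_1 = 12.5 and P_2 = 23.72: Q_1 = 529.099.
∂Q_1/∂P_2 = -0.38P_2 = -0.38(23.72) = -9.0136.
ε = (∂Q_1/∂P_2)(P_2/Q_1) = -9.0136 × (23.72/529.099) ≈ -0.404.
ε < 0: complements.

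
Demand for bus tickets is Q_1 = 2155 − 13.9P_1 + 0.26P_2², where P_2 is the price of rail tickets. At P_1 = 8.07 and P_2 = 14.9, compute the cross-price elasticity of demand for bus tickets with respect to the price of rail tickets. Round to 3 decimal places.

0.055

At P_1 = 8.07 and P_2 = 14.9: Q_1 = 2100.550.
∂Q_1/∂P_2 = 0.52P_2 = 0.52(14.9) = 7.7480.
ε = (∂Q_1/∂P_2)(P_2/Q_1) = 7.7480 × (14.9/2100.550) ≈ 0.055.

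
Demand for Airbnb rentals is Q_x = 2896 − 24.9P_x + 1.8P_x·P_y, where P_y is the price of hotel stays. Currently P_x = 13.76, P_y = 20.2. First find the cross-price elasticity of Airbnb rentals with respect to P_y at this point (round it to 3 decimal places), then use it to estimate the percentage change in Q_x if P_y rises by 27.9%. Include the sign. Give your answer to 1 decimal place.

At P_x = 13.76, P_y = 20.2: Q_x = 3053.690.
∂Q_x/∂P_y = 1.8P_x = 24.7680.
ε = (∂Q_x/∂P_y)(P_y/Q_x) = 24.7680 × 20.2/3053.690 ≈ 0.164.
%ΔQ_x ≈ ε × %ΔP_y = 0.164 × (27.9%) = 4.6%.

4.6%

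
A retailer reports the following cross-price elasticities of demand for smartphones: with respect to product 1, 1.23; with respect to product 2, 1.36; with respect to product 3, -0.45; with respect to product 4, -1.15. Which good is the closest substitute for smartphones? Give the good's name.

Substitutes have ε > 0. Among the positive values, 1.36 (product 2) is largest.

product 2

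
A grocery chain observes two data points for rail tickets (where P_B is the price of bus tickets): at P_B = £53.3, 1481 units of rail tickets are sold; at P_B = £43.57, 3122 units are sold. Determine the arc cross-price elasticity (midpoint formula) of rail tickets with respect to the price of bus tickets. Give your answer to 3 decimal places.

ΔQ_A = 3122 − 1481 = 1641; ΔP_B = 43.57 − 53.3 = -9.73.
Midpoints: Q̄_A = 2301.5, P̄_B = 48.44.
ε = (ΔQ_A/Q̄_A)/(ΔP_B/P̄_B) = (1641/2301.5)/(-9.73/48.44) ≈ -3.549.
ε < 0: rail tickets and bus tickets are complements.

-3.549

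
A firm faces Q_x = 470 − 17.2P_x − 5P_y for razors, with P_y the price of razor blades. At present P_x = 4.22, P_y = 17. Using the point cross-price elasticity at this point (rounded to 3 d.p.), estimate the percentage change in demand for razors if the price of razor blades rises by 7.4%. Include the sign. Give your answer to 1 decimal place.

-2.0%

At P_x = 4.22, P_y = 17: Q_x = 312.416.
∂Q_x/∂P_y = -5.
ε = (∂Q_x/∂P_y)(P_y/Q_x) = -5.0000 × 17/312.416 ≈ -0.272.
%ΔQ_x ≈ ε × %ΔP_y = -0.272 × (7.4%) = -2.0%.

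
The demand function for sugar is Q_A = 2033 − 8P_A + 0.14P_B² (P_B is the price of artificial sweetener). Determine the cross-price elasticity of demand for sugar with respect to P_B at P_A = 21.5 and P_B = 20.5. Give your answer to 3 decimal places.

0.061

At P_A = 21.5 and P_B = 20.5: Q_A = 1919.835.
∂Q_A/∂P_B = 0.28P_B = 0.28(20.5) = 5.7400.
ε = (∂Q_A/∂P_B)(P_B/Q_A) = 5.7400 × (20.5/1919.835) ≈ 0.061.
ε > 0: substitutes.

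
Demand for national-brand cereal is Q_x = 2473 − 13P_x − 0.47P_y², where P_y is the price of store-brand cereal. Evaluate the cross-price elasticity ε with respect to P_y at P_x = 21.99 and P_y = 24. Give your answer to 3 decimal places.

At P_x = 21.99 and P_y = 24: Q_x = 1916.41.
∂Q_x/∂P_y = -0.94P_y = -0.94(24) = -22.5600.
ε = (∂Q_x/∂P_y)(P_y/Q_x) = -22.5600 × (24/1916.41) ≈ -0.283.

-0.283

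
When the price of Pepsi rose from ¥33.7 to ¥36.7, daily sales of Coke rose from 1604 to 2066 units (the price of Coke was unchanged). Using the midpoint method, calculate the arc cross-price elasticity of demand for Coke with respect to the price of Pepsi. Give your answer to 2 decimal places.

2.95

ΔQ_A = 2066 − 1604 = 462; ΔP_B = 36.7 − 33.7 = 3.
Midpoints: Q̄_A = 1835.0, P̄_B = 35.20.
ε = (ΔQ_A/Q̄_A)/(ΔP_B/P̄_B) = (462/1835.0)/(3/35.20) ≈ 2.95.
ε > 0: Coke and Pepsi are substitutes.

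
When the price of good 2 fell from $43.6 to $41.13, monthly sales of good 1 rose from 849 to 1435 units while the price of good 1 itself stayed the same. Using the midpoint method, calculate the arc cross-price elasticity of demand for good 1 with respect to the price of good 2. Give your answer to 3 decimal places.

-8.801

ΔQ_1 = 1435 − 849 = 586; ΔP_2 = 41.13 − 43.6 = -2.47.
Midpoints: Q̄_1 = 1142.0, P̄_2 = 42.37.
ε = (ΔQ_1/Q̄_1)/(ΔP_2/P̄_2) = (586/1142.0)/(-2.47/42.37) ≈ -8.801.
ε < 0: good 1 and good 2 are complements.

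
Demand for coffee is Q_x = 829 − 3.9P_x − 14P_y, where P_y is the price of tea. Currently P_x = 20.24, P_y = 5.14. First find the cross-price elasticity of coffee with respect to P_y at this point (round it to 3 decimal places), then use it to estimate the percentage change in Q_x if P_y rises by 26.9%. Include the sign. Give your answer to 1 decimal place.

At P_x = 20.24, P_y = 5.14: Q_x = 678.104.
∂Q_x/∂P_y = -14.
ε = (∂Q_x/∂P_y)(P_y/Q_x) = -14.0000 × 5.14/678.104 ≈ -0.106.
%ΔQ_x ≈ ε × %ΔP_y = -0.106 × (26.9%) = -2.9%.

-2.9%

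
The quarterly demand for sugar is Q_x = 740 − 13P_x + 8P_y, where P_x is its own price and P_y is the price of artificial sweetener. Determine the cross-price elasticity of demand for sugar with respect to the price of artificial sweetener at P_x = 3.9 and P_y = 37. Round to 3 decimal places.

At P_x = 3.9 and P_y = 37: Q_x = 985.3.
∂Q_x/∂P_y = 8.
ε = (∂Q_x/∂P_y)(P_y/Q_x) = 8 × (37/985.3) ≈ 0.300.

0.300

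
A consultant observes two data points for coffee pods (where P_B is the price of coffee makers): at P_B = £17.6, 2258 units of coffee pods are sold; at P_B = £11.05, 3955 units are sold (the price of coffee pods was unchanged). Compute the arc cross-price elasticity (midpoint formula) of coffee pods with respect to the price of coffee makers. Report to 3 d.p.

ΔQ_A = 3955 − 2258 = 1697; ΔP_B = 11.05 − 17.6 = -6.55.
Midpoints: Q̄_A = 3106.5, P̄_B = 14.33.
ε = (ΔQ_A/Q̄_A)/(ΔP_B/P̄_B) = (1697/3106.5)/(-6.55/14.33) ≈ -1.195.
ε < 0: coffee pods and coffee makers are complements.

-1.195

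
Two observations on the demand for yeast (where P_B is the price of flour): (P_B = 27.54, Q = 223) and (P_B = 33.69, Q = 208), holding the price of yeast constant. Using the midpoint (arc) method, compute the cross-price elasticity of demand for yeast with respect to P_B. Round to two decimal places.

ΔQ_A = 208 − 223 = -15; ΔP_B = 33.69 − 27.54 = 6.15.
Midpoints: Q̄_A = 215.5, P̄_B = 30.61.
ε = (ΔQ_A/Q̄_A)/(ΔP_B/P̄_B) = (-15/215.5)/(6.15/30.61) ≈ -0.35.

-0.35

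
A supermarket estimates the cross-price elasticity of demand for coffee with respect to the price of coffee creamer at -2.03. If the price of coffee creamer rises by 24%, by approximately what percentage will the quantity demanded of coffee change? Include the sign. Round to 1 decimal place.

-48.7%

%ΔQ ≈ ε × %ΔP of coffee creamer = -2.03 × (24%) = -48.7%.
Demand for coffee falls by about 48.7%.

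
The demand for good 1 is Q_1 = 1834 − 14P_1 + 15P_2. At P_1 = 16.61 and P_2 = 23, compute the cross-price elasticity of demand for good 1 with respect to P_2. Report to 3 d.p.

0.177

At P_1 = 16.61 and P_2 = 23: Q_1 = 1946.46.
∂Q_1/∂P_2 = 15.
ε = (∂Q_1/∂P_2)(P_2/Q_1) = 15 × (23/1946.46) ≈ 0.177.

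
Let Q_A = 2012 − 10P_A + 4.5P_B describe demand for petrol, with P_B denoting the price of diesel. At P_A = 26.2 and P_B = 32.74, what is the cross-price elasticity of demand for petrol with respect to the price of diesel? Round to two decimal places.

0.08

At P_A = 26.2 and P_B = 32.74: Q_A = 1897.33.
∂Q_A/∂P_B = 4.5.
ε = (∂Q_A/∂P_B)(P_B/Q_A) = 4.5 × (32.74/1897.33) ≈ 0.08.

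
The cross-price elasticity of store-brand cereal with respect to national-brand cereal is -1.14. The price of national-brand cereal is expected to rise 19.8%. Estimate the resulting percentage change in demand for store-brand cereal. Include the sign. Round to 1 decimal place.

-22.6%

%ΔQ ≈ ε × %ΔP of national-brand cereal = -1.14 × (19.8%) = -22.6%.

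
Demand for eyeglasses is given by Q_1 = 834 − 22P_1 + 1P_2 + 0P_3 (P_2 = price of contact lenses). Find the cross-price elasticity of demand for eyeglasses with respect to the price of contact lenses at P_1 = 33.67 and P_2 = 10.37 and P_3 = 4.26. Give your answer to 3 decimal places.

0.100

At P_1 = 33.67 and P_2 = 10.37 and P_3 = 4.26: Q_1 = 103.63.
∂Q_1/∂P_2 = 1.
ε = (∂Q_1/∂P_2)(P_2/Q_1) = 1 × (10.37/103.63) ≈ 0.100.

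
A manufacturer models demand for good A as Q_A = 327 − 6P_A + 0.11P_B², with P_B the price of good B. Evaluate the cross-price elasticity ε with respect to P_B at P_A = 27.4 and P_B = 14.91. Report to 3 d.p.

0.261

At P_A = 27.4 and P_B = 14.91: Q_A = 187.054.
∂Q_A/∂P_B = 0.22P_B = 0.22(14.91) = 3.2802.
ε = (∂Q_A/∂P_B)(P_B/Q_A) = 3.2802 × (14.91/187.054) ≈ 0.261.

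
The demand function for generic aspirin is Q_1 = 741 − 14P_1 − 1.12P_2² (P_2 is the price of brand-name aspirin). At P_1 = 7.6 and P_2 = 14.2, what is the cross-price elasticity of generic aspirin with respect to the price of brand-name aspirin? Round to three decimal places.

-1.105

At P_1 = 7.6 and P_2 = 14.2: Q_1 = 408.763.
∂Q_1/∂P_2 = -2.24P_2 = -2.24(14.2) = -31.8080.
ε = (∂Q_1/∂P_2)(P_2/Q_1) = -31.8080 × (14.2/408.763) ≈ -1.105.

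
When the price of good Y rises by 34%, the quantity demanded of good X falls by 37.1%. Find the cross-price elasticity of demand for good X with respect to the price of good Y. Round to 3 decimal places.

ε = (%ΔQ of good X) / (%ΔP of good Y) = (-37.1%) / (34%) ≈ -1.091.

-1.091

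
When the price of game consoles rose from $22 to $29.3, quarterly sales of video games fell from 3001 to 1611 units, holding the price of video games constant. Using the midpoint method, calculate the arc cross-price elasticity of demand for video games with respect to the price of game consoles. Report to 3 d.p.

-2.118

ΔQ_A = 1611 − 3001 = -1390; ΔP_B = 29.3 − 22 = 7.3.
Midpoints: Q̄_A = 2306.0, P̄_B = 25.65.
ε = (ΔQ_A/Q̄_A)/(ΔP_B/P̄_B) = (-1390/2306.0)/(7.3/25.65) ≈ -2.118.
ε < 0: video games and game consoles are complements.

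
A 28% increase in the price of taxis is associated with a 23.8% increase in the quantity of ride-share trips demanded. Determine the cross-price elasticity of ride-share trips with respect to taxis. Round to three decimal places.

ε = (%ΔQ of ride-share trips) / (%ΔP of taxis) = (23.8%) / (28%) ≈ 0.850.
Positive cross-price elasticity: substitutes.

0.850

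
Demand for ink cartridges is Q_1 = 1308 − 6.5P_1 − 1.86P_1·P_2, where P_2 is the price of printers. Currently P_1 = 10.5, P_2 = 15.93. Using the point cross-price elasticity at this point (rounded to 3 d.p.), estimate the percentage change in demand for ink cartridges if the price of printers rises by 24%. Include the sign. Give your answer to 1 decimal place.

At P_1 = 10.5, P_2 = 15.93: Q_1 = 928.637.
∂Q_1/∂P_2 = -1.86P_1 = -19.5300.
ε = (∂Q_1/∂P_2)(P_2/Q_1) = -19.5300 × 15.93/928.637 ≈ -0.335.
%ΔQ_1 ≈ ε × %ΔP_2 = -0.335 × (24%) = -8.0%.

-8.0%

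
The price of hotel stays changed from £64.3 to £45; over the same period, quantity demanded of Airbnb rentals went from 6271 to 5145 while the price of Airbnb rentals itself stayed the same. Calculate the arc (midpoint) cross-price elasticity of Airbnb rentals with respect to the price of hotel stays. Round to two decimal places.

ΔQ_A = 5145 − 6271 = -1126; ΔP_B = 45 − 64.3 = -19.3.
Midpoints: Q̄_A = 5708.0, P̄_B = 54.65.
ε = (ΔQ_A/Q̄_A)/(ΔP_B/P̄_B) = (-1126/5708.0)/(-19.3/54.65) ≈ 0.56.
ε > 0: Airbnb rentals and hotel stays are substitutes.

0.56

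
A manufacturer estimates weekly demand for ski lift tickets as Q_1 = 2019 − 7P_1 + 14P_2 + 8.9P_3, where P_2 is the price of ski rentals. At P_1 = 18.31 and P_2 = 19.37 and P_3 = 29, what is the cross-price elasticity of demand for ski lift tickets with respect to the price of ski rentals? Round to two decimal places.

0.11

At P_1 = 18.31 and P_2 = 19.37 and P_3 = 29: Q_1 = 2420.11.
∂Q_1/∂P_2 = 14.
ε = (∂Q_1/∂P_2)(P_2/Q_1) = 14 × (19.37/2420.11) ≈ 0.11.
Since ε > 0, ski lift tickets and ski rentals are substitutes.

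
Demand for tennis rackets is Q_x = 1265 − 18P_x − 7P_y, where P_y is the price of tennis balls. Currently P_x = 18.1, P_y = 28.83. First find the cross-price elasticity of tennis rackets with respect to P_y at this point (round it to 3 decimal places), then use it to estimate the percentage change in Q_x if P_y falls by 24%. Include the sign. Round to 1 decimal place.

At P_x = 18.1, P_y = 28.83: Q_x = 737.39.
∂Q_x/∂P_y = -7.
ε = (∂Q_x/∂P_y)(P_y/Q_x) = -7.0000 × 28.83/737.39 ≈ -0.274.
%ΔQ_x ≈ ε × %ΔP_y = -0.274 × (-24%) = 6.6%.

6.6%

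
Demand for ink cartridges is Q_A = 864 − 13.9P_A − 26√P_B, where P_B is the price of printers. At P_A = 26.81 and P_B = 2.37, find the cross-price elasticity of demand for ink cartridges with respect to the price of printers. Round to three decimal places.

-0.044

At P_A = 26.81 and P_B = 2.37: Q_A = 451.315.
∂Q_A/∂P_B = -26/(2√P_B) = -26/(2√2.37) = -8.4444.
ε = (∂Q_A/∂P_B)(P_B/Q_A) = -8.4444 × (2.37/451.315) ≈ -0.044.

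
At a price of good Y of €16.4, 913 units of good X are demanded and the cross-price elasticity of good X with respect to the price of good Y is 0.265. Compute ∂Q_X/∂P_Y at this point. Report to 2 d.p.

14.75

ε = (∂Q_X/∂P_Y)·(P_Y/Q_X) ⇒ ∂Q_X/∂P_Y = ε·Q_X/P_Y = 0.265 × 913/16.4 ≈ 14.75.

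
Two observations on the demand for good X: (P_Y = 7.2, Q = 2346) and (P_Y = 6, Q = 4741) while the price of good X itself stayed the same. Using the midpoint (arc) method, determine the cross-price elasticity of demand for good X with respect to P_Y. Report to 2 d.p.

-3.72

ΔQ_X = 4741 − 2346 = 2395; ΔP_Y = 6 − 7.2 = -1.2.
Midpoints: Q̄_X = 3543.5, P̄_Y = 6.60.
ε = (ΔQ_X/Q̄_X)/(ΔP_Y/P̄_Y) = (2395/3543.5)/(-1.2/6.60) ≈ -3.72.
ε < 0: good X and good Y are complements.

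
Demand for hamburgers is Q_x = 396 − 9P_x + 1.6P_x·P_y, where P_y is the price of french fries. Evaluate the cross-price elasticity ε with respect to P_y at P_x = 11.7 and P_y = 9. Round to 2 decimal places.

At P_x = 11.7 and P_y = 9: Q_x = 459.18.
∂Q_x/∂P_y = 1.6P_x = 1.6(11.7) = 18.7200.
ε = (∂Q_x/∂P_y)(P_y/Q_x) = 18.7200 × (9/459.18) ≈ 0.37.
ε > 0: substitutes.

0.37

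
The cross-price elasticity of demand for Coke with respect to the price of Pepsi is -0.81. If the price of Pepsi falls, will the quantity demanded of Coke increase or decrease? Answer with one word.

increase

ε < 0 and the price of Pepsi falls, so the quantity of Coke moves in the opposite direction: it increases.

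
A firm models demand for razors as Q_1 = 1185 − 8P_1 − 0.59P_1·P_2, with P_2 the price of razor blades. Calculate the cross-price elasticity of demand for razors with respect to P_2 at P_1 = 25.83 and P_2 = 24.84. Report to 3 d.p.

At P_1 = 25.83 and P_2 = 24.84: Q_1 = 599.806.
∂Q_1/∂P_2 = -0.59P_1 = -0.59(25.83) = -15.2397.
ε = (∂Q_1/∂P_2)(P_2/Q_1) = -15.2397 × (24.84/599.806) ≈ -0.631.

-0.631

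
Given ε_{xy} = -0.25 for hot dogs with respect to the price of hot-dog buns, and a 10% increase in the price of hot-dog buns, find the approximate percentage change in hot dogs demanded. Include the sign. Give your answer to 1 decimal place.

-2.5%

%ΔQ ≈ ε × %ΔP of hot-dog buns = -0.25 × (10%) = -2.5%.
Demand for hot dogs falls by about 2.5%.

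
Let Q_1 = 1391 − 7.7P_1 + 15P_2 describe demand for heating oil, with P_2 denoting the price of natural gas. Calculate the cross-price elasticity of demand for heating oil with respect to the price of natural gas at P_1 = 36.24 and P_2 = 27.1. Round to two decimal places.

At P_1 = 36.24 and P_2 = 27.1: Q_1 = 1518.452.
∂Q_1/∂P_2 = 15.
ε = (∂Q_1/∂P_2)(P_2/Q_1) = 15 × (27.1/1518.452) ≈ 0.27.
Since ε > 0, heating oil and natural gas are substitutes.

0.27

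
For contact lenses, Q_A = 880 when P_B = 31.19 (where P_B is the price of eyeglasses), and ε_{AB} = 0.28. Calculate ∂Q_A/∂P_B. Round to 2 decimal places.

7.90

ε = (∂Q_A/∂P_B)·(P_B/Q_A) ⇒ ∂Q_A/∂P_B = ε·Q_A/P_B = 0.28 × 880/31.19 ≈ 7.90.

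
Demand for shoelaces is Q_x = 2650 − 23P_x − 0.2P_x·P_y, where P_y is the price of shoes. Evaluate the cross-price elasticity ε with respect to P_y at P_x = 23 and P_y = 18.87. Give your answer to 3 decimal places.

At P_x = 23 and P_y = 18.87: Q_x = 2034.198.
∂Q_x/∂P_y = -0.2P_x = -0.2(23) = -4.6000.
ε = (∂Q_x/∂P_y)(P_y/Q_x) = -4.6000 × (18.87/2034.198) ≈ -0.043.

-0.043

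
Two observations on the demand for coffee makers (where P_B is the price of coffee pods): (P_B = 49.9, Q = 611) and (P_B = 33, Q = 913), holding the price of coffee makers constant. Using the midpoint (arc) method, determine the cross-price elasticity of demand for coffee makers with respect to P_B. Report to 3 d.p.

-0.972

ΔQ_A = 913 − 611 = 302; ΔP_B = 33 − 49.9 = -16.9.
Midpoints: Q̄_A = 762.0, P̄_B = 41.45.
ε = (ΔQ_A/Q̄_A)/(ΔP_B/P̄_B) = (302/762.0)/(-16.9/41.45) ≈ -0.972.
ε < 0: coffee makers and coffee pods are complements.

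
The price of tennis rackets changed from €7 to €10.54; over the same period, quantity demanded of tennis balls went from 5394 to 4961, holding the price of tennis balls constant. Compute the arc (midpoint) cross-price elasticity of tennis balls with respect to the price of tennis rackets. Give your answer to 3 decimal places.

ΔQ_A = 4961 − 5394 = -433; ΔP_B = 10.54 − 7 = 3.54.
Midpoints: Q̄_A = 5177.5, P̄_B = 8.77.
ε = (ΔQ_A/Q̄_A)/(ΔP_B/P̄_B) = (-433/5177.5)/(3.54/8.77) ≈ -0.207.

-0.207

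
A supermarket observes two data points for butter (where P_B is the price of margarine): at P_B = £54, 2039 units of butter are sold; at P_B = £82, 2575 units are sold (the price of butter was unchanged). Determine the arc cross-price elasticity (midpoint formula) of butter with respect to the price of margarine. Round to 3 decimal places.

0.564

ΔQ_A = 2575 − 2039 = 536; ΔP_B = 82 − 54 = 28.
Midpoints: Q̄_A = 2307.0, P̄_B = 68.00.
ε = (ΔQ_A/Q̄_A)/(ΔP_B/P̄_B) = (536/2307.0)/(28/68.00) ≈ 0.564.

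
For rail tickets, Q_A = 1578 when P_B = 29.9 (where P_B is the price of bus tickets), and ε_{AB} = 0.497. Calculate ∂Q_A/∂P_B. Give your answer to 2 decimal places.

ε = (∂Q_A/∂P_B)·(P_B/Q_A) ⇒ ∂Q_A/∂P_B = ε·Q_A/P_B = 0.497 × 1578/29.9 ≈ 26.23.

26.23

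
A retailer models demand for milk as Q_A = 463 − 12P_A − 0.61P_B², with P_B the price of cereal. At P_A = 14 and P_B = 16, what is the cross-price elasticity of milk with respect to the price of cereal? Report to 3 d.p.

-2.249

At P_A = 14 and P_B = 16: Q_A = 138.84.
∂Q_A/∂P_B = -1.22P_B = -1.22(16) = -19.5200.
ε = (∂Q_A/∂P_B)(P_B/Q_A) = -19.5200 × (16/138.84) ≈ -2.249.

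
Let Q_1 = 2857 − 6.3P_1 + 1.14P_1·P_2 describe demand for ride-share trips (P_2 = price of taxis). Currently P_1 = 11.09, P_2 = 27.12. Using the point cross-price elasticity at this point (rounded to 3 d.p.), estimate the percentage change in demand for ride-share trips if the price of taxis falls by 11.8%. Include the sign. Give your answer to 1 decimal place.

At P_1 = 11.09, P_2 = 27.12: Q_1 = 3130.000.
∂Q_1/∂P_2 = 1.14P_1 = 12.6426.
ε = (∂Q_1/∂P_2)(P_2/Q_1) = 12.6426 × 27.12/3130.000 ≈ 0.110.
%ΔQ_1 ≈ ε × %ΔP_2 = 0.110 × (-11.8%) = -1.3%.

-1.3%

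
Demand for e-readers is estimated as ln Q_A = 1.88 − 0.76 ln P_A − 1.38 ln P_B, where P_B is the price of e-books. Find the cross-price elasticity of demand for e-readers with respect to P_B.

-1.38

In a log-linear (constant-elasticity) demand function, the coefficient on ln P_B is the cross-price elasticity.
ε = -1.38. Negative, so e-readers and e-books are complements.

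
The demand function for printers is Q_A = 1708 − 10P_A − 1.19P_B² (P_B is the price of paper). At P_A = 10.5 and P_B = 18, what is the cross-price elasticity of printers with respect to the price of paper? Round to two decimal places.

-0.63

At P_A = 10.5 and P_B = 18: Q_A = 1217.44.
∂Q_A/∂P_B = -2.38P_B = -2.38(18) = -42.8400.
ε = (∂Q_A/∂P_B)(P_B/Q_A) = -42.8400 × (18/1217.44) ≈ -0.63.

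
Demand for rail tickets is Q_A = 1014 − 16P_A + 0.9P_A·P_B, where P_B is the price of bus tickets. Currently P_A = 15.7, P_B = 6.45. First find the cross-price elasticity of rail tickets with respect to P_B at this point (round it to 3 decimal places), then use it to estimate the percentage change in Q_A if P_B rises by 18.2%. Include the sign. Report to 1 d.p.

1.9%

At P_A = 15.7, P_B = 6.45: Q_A = 853.938.
∂Q_A/∂P_B = 0.9P_A = 14.1300.
ε = (∂Q_A/∂P_B)(P_B/Q_A) = 14.1300 × 6.45/853.938 ≈ 0.107.
%ΔQ_A ≈ ε × %ΔP_B = 0.107 × (18.2%) = 1.9%.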